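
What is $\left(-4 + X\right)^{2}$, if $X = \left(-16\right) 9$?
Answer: $21904$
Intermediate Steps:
$X = -144$
$\left(-4 + X\right)^{2} = \left(-4 - 144\right)^{2} = \left(-148\right)^{2} = 21904$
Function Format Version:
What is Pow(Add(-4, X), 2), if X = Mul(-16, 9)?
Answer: 21904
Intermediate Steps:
X = -144
Pow(Add(-4, X), 2) = Pow(Add(-4, -144), 2) = Pow(-148, 2) = 21904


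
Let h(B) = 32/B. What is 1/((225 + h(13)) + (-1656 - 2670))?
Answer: -13/53281 ≈ -0.00024399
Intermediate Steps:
1/((225 + h(13)) + (-1656 - 2670)) = 1/((225 + 32/13) + (-1656 - 2670)) = 1/((225 + 32*(1/13)) - 4326) = 1/((225 + 32/13) - 4326) = 1/(2957/13 - 4326) = 1/(-53281/13) = -13/53281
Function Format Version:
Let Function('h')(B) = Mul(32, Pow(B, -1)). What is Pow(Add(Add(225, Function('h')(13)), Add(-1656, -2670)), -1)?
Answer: Rational(-13, 53281) ≈ -0.00024399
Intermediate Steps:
Pow(Add(Add(225, Function('h')(13)), Add(-1656, -2670)), -1) = Pow(Add(Add(225, Mul(32, Pow(13, -1))), Add(-1656, -2670)), -1) = Pow(Add(Add(225, Mul(32, Rational(1, 13))), -4326), -1) = Pow(Add(Add(225, Rational(32, 13)), -4326), -1) = Pow(Add(Rational(2957, 13), -4326), -1) = Pow(Rational(-53281, 13), -1) = Rational(-13, 53281)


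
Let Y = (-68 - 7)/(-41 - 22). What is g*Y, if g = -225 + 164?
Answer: -1525/21 ≈ -72.619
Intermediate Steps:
Y = 25/21 (Y = -75/(-63) = -75*(-1/63) = 25/21 ≈ 1.1905)
g = -61
g*Y = -61*25/21 = -1525/21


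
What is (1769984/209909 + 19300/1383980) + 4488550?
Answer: 65198523799583051/14525492891 ≈ 4.4886e+6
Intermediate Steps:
(1769984/209909 + 19300/1383980) + 4488550 = (1769984*(1/209909) + 19300*(1/1383980)) + 4488550 = (1769984/209909 + 965/69199) + 4488550 = 122683685001/14525492891 + 4488550 = 65198523799583051/14525492891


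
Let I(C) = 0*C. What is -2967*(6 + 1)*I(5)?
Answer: 0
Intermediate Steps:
I(C) = 0
-2967*(6 + 1)*I(5) = -2967*(6 + 1)*0 = -20769*0 = -2967*0 = 0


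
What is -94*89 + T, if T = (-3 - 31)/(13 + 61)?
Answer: -309559/37 ≈ -8366.5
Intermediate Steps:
T = -17/37 (T = -34/74 = -34*1/74 = -17/37 ≈ -0.45946)
-94*89 + T = -94*89 - 17/37 = -8366 - 17/37 = -309559/37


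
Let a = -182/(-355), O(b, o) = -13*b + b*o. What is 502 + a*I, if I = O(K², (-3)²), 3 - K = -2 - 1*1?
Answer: 152002/355 ≈ 428.17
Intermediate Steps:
K = 6 (K = 3 - (-2 - 1*1) = 3 - (-2 - 1) = 3 - 1*(-3) = 3 + 3 = 6)
a = 182/355 (a = -182*(-1/355) = 182/355 ≈ 0.51268)
I = -144 (I = 6²*(-13 + (-3)²) = 36*(-13 + 9) = 36*(-4) = -144)
502 + a*I = 502 + (182/355)*(-144) = 502 - 26208/355 = 152002/355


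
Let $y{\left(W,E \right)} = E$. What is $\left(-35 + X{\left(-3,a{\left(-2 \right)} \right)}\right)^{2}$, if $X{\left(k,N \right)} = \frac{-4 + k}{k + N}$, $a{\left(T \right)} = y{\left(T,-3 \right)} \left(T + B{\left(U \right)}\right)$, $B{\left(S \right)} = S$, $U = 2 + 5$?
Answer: $\frac{388129}{324} \approx 1197.9$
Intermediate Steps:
$U = 7$
$a{\left(T \right)} = -21 - 3 T$ ($a{\left(T \right)} = - 3 \left(T + 7\right) = - 3 \left(7 + T\right) = -21 - 3 T$)
$X{\left(k,N \right)} = \frac{-4 + k}{N + k}$
$\left(-35 + X{\left(-3,a{\left(-2 \right)} \right)}\right)^{2} = \left(-35 + \frac{-4 - 3}{\left(-21 - -6\right) - 3}\right)^{2} = \left(-35 + \frac{1}{\left(-21 + 6\right) - 3} \left(-7\right)\right)^{2} = \left(-35 + \frac{1}{-15 - 3} \left(-7\right)\right)^{2} = \left(-35 + \frac{1}{-18} \left(-7\right)\right)^{2} = \left(-35 - - \frac{7}{18}\right)^{2} = \left(-35 + \frac{7}{18}\right)^{2} = \left(- \frac{623}{18}\right)^{2} = \frac{388129}{324}$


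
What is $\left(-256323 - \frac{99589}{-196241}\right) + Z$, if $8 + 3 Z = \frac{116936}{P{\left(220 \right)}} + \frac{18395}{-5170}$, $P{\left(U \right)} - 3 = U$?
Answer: $- \frac{34772298409612493}{135748926786} \approx -2.5615 \cdot 10^{5}$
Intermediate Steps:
$P{\left(U \right)} = 3 + U$
$Z = \frac{118246751}{691746}$ ($Z = - \frac{8}{3} + \frac{\frac{116936}{3 + 220} + \frac{18395}{-5170}}{3} = - \frac{8}{3} + \frac{\frac{116936}{223} + 18395 \left(- \frac{1}{5170}\right)}{3} = - \frac{8}{3} + \frac{116936 \cdot \frac{1}{223} - \frac{3679}{1034}}{3} = - \frac{8}{3} + \frac{\frac{116936}{223} - \frac{3679}{1034}}{3} = - \frac{8}{3} + \frac{1}{3} \cdot \frac{120091407}{230582} = - \frac{8}{3} + \frac{40030469}{230582} = \frac{118246751}{691746} \approx 170.94$)
$\left(-256323 - \frac{99589}{-196241}\right) + Z = \left(-256323 - \frac{99589}{-196241}\right) + \frac{118246751}{691746} = \left(-256323 - - \frac{99589}{196241}\right) + \frac{118246751}{691746} = \left(-256323 + \frac{99589}{196241}\right) + \frac{118246751}{691746} = - \frac{50300982254}{196241} + \frac{118246751}{691746} = - \frac{34772298409612493}{135748926786}$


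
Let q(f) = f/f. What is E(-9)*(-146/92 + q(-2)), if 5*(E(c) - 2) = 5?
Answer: -81/46 ≈ -1.7609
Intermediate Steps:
E(c) = 3 (E(c) = 2 + (1/5)*5 = 2 + 1 = 3)
q(f) = 1
E(-9)*(-146/92 + q(-2)) = 3*(-146/92 + 1) = 3*(-146*1/92 + 1) = 3*(-73/46 + 1) = 3*(-27/46) = -81/46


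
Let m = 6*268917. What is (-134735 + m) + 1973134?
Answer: 3451901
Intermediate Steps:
m = 1613502
(-134735 + m) + 1973134 = (-134735 + 1613502) + 1973134 = 1478767 + 1973134 = 3451901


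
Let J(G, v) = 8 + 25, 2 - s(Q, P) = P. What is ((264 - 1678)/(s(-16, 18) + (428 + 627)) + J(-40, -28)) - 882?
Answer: -883525/1039 ≈ -850.36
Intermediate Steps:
s(Q, P) = 2 - P
J(G, v) = 33
((264 - 1678)/(s(-16, 18) + (428 + 627)) + J(-40, -28)) - 882 = ((264 - 1678)/((2 - 1*18) + (428 + 627)) + 33) - 882 = (-1414/((2 - 18) + 1055) + 33) - 882 = (-1414/(-16 + 1055) + 33) - 882 = (-1414/1039 + 33) - 882 = 32873/1039 - 882 = -883525/1039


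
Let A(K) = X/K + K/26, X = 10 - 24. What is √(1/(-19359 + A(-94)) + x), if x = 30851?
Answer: √4317904392886068402/11830467 ≈ 175.64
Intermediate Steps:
X = -14
A(K) = -14/K + K/26
√(1/(-19359 + A(-94)) + x) = √(1/(-19359 + (-14/(-94) + (1/26)*(-94))) + 30851) = √(1/(-19359 + (-14*(-1/94) - 47/13)) + 30851) = √(1/(-19359 + (7/47 - 47/13)) + 30851) = √(1/(-19359 - 2118/611) + 30851) = √(1/(-11830467/611) + 30851) = √(-611/11830467 + 30851) = √(364981736806/11830467) = √4317904392886068402/11830467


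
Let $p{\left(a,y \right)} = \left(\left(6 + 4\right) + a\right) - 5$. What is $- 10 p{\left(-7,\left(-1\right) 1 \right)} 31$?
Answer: $620$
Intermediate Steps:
$p{\left(a,y \right)} = 5 + a$ ($p{\left(a,y \right)} = \left(10 + a\right) - 5 = 5 + a$)
$- 10 p{\left(-7,\left(-1\right) 1 \right)} 31 = - 10 \left(5 - 7\right) 31 = \left(-10\right) \left(-2\right) 31 = 20 \cdot 31 = 620$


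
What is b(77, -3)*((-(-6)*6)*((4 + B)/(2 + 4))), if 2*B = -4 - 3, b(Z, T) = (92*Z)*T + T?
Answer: -63765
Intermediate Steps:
b(Z, T) = T + 92*T*Z (b(Z, T) = 92*T*Z + T = T + 92*T*Z)
B = -7/2 (B = (-4 - 3)/2 = (½)*(-7) = -7/2 ≈ -3.5000)
b(77, -3)*((-(-6)*6)*((4 + B)/(2 + 4))) = (-3*(1 + 92*77))*((-(-6)*6)*((4 - 7/2)/(2 + 4))) = (-3*(1 + 7084))*((-3*(-12))*((½)/6)) = (-3*7085)*(36*((½)*(⅙))) = -765180/12 = -21255*3 = -63765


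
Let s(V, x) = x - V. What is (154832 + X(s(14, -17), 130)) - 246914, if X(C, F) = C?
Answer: -92113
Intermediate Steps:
(154832 + X(s(14, -17), 130)) - 246914 = (154832 + (-17 - 1*14)) - 246914 = (154832 + (-17 - 14)) - 246914 = (154832 - 31) - 246914 = 154801 - 246914 = -92113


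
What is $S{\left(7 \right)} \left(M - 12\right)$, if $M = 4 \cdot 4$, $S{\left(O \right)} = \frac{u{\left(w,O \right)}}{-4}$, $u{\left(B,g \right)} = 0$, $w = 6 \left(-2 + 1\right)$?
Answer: $0$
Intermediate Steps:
$w = -6$ ($w = 6 \left(-1\right) = -6$)
$S{\left(O \right)} = 0$ ($S{\left(O \right)} = \frac{0}{-4} = 0 \left(- \frac{1}{4}\right) = 0$)
$M = 16$
$S{\left(7 \right)} \left(M - 12\right) = 0 \left(16 - 12\right) = 0 \cdot 4 = 0$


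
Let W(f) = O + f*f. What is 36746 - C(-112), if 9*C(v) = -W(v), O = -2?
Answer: 343256/9 ≈ 38140.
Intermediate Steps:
W(f) = -2 + f² (W(f) = -2 + f*f = -2 + f²)
C(v) = 2/9 - v²/9 (C(v) = (-(-2 + v²))/9 = (2 - v²)/9 = 2/9 - v²/9)
36746 - C(-112) = 36746 - (2/9 - ⅑*(-112)²) = 36746 - (2/9 - ⅑*12544) = 36746 - (2/9 - 12544/9) = 36746 - 1*(-12542/9) = 36746 + 12542/9 = 343256/9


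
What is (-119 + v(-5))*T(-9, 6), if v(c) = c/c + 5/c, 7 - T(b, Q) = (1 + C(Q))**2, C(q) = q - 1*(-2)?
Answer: 8806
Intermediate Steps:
C(q) = 2 + q (C(q) = q + 2 = 2 + q)
T(b, Q) = 7 - (3 + Q)**2 (T(b, Q) = 7 - (1 + (2 + Q))**2 = 7 - (3 + Q)**2)
v(c) = 1 + 5/c
(-119 + v(-5))*T(-9, 6) = (-119 + (5 - 5)/(-5))*(7 - (3 + 6)**2) = (-119 - 1/5*0)*(7 - 1*9**2) = (-119 + 0)*(7 - 1*81) = -119*(7 - 81) = -119*(-74) = 8806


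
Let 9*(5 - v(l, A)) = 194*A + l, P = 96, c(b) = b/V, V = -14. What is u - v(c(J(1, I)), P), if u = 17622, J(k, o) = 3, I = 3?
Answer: 826825/42 ≈ 19686.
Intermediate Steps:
c(b) = -b/14 (c(b) = b/(-14) = b*(-1/14) = -b/14)
v(l, A) = 5 - 194*A/9 - l/9 (v(l, A) = 5 - (194*A + l)/9 = 5 - (l + 194*A)/9 = 5 + (-194*A/9 - l/9) = 5 - 194*A/9 - l/9)
u - v(c(J(1, I)), P) = 17622 - (5 - 194/9*96 - (-1)*3/126) = 17622 - (5 - 6208/3 - 1/9*(-3/14)) = 17622 - (5 - 6208/3 + 1/42) = 17622 - 1*(-86701/42) = 17622 + 86701/42 = 826825/42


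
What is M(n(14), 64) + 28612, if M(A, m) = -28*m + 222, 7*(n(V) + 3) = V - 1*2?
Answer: 27042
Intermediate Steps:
n(V) = -23/7 + V/7 (n(V) = -3 + (V - 1*2)/7 = -3 + (V - 2)/7 = -3 + (-2 + V)/7 = -3 + (-2/7 + V/7) = -23/7 + V/7)
M(A, m) = 222 - 28*m
M(n(14), 64) + 28612 = (222 - 28*64) + 28612 = (222 - 1792) + 28612 = -1570 + 28612 = 27042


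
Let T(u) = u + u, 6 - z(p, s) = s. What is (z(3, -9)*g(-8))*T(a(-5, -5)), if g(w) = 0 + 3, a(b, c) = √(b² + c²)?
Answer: 450*√2 ≈ 636.40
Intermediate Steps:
z(p, s) = 6 - s
T(u) = 2*u
g(w) = 3
(z(3, -9)*g(-8))*T(a(-5, -5)) = ((6 - 1*(-9))*3)*(2*√((-5)² + (-5)²)) = ((6 + 9)*3)*(2*√(25 + 25)) = (15*3)*(2*√50) = 45*(2*(5*√2)) = 45*(10*√2) = 450*√2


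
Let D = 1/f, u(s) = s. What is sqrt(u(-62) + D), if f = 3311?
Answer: 3*I*sqrt(75520599)/3311 ≈ 7.874*I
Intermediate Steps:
D = 1/3311 ≈ 0.00030202
sqrt(u(-62) + D) = sqrt(-62 + 1/3311) = sqrt(-205281/3311) = 3*I*sqrt(75520599)/3311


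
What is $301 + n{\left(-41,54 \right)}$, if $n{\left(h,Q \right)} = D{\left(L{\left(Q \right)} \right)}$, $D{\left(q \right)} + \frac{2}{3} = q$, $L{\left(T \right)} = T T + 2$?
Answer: $\frac{9655}{3} \approx 3218.3$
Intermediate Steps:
$L{\left(T \right)} = 2 + T^{2}$ ($L{\left(T \right)} = T^{2} + 2 = 2 + T^{2}$)
$D{\left(q \right)} = - \frac{2}{3} + q$
$n{\left(h,Q \right)} = \frac{4}{3} + Q^{2}$ ($n{\left(h,Q \right)} = - \frac{2}{3} + \left(2 + Q^{2}\right) = \frac{4}{3} + Q^{2}$)
$301 + n{\left(-41,54 \right)} = 301 + \left(\frac{4}{3} + 54^{2}\right) = 301 + \left(\frac{4}{3} + 2916\right) = 301 + \frac{8752}{3} = \frac{9655}{3}$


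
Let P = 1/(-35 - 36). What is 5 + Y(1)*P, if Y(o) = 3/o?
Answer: 352/71 ≈ 4.9577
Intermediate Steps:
P = -1/71 (P = 1/(-71) = -1/71 ≈ -0.014085)
5 + Y(1)*P = 5 + (3/1)*(-1/71) = 5 + (3*1)*(-1/71) = 5 + 3*(-1/71) = 5 - 3/71 = 352/71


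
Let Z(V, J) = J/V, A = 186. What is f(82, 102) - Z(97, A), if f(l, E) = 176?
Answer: 16886/97 ≈ 174.08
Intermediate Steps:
f(82, 102) - Z(97, A) = 176 - 186/97 = 16886/97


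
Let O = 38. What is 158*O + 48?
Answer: 6052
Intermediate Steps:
158*O + 48 = 158*38 + 48 = 6004 + 48 = 6052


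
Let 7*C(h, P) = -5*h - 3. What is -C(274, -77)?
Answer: 1373/7 ≈ 196.14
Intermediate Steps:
C(h, P) = -3/7 - 5*h/7 (C(h, P) = (-5*h - 3)/7 = (-3 - 5*h)/7 = -3/7 - 5*h/7)
-C(274, -77) = -(-3/7 - 5/7*274) = -(-3/7 - 1370/7) = -1*(-1373/7) = 1373/7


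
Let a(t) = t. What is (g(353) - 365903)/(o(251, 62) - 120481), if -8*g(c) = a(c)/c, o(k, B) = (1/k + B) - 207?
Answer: 29389339/9688680 ≈ 3.0334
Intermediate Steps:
o(k, B) = -207 + B + 1/k (o(k, B) = (B + 1/k) - 207 = -207 + B + 1/k)
g(c) = -1/8 (g(c) = -c/(8*c) = -1/8*1 = -1/8)
(g(353) - 365903)/(o(251, 62) - 120481) = (-1/8 - 365903)/((-207 + 62 + 1/251) - 120481) = -2927225/(8*((-207 + 62 + 1/251) - 120481)) = -2927225/(8*(-36394/251 - 120481)) = -2927225/(8*(-30277125/251)) = -2927225/8*(-251/30277125) = 29389339/9688680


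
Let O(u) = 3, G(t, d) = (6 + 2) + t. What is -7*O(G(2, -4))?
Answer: -21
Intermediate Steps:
G(t, d) = 8 + t
-7*O(G(2, -4)) = -7*3 = -21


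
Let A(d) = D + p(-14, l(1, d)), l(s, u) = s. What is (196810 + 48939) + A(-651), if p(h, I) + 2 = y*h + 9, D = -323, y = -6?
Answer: 245517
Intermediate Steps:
p(h, I) = 7 - 6*h (p(h, I) = -2 + (-6*h + 9) = -2 + (9 - 6*h) = 7 - 6*h)
A(d) = -232 (A(d) = -323 + (7 - 6*(-14)) = -323 + (7 + 84) = -323 + 91 = -232)
(196810 + 48939) + A(-651) = (196810 + 48939) - 232 = 245749 - 232 = 245517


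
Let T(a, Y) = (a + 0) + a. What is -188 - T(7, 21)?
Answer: -202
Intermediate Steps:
T(a, Y) = 2*a (T(a, Y) = a + a = 2*a)
-188 - T(7, 21) = -188 - 2*7 = -188 - 1*14 = -188 - 14 = -202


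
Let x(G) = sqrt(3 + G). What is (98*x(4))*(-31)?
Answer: -3038*sqrt(7) ≈ -8037.8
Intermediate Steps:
(98*x(4))*(-31) = (98*sqrt(3 + 4))*(-31) = (98*sqrt(7))*(-31) = -3038*sqrt(7)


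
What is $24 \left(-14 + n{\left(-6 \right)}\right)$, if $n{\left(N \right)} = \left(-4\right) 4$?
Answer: $-720$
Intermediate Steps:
$n{\left(N \right)} = -16$
$24 \left(-14 + n{\left(-6 \right)}\right) = 24 \left(-14 - 16\right) = 24 \left(-30\right) = -720$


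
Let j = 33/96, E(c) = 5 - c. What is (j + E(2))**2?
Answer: 11449/1024 ≈ 11.181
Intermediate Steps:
j = 11/32 (j = 33*(1/96) = 11/32 ≈ 0.34375)
(j + E(2))**2 = (11/32 + (5 - 1*2))**2 = (11/32 + (5 - 2))**2 = (11/32 + 3)**2 = (107/32)**2 = 11449/1024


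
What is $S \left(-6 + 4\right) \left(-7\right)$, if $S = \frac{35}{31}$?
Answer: $\frac{490}{31} \approx 15.806$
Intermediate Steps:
$S = \frac{35}{31}$ ($S = 35 \cdot \frac{1}{31} = \frac{35}{31} \approx 1.129$)
$S \left(-6 + 4\right) \left(-7\right) = \frac{35 \left(-6 + 4\right) \left(-7\right)}{31} = \frac{35 \left(\left(-2\right) \left(-7\right)\right)}{31} = \frac{35}{31} \cdot 14 = \frac{490}{31}$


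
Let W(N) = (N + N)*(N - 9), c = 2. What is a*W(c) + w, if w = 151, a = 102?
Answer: -2705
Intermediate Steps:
W(N) = 2*N*(-9 + N) (W(N) = (2*N)*(-9 + N) = 2*N*(-9 + N))
a*W(c) + w = 102*(2*2*(-9 + 2)) + 151 = 102*(2*2*(-7)) + 151 = 102*(-28) + 151 = -2856 + 151 = -2705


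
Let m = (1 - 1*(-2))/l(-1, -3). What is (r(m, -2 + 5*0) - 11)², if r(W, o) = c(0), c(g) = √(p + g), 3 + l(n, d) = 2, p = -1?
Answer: (11 - I)² ≈ 120.0 - 22.0*I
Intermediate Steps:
l(n, d) = -1 (l(n, d) = -3 + 2 = -1)
c(g) = √(-1 + g)
m = -3 (m = (1 - 1*(-2))/(-1) = (1 + 2)*(-1) = 3*(-1) = -3)
r(W, o) = I (r(W, o) = √(-1 + 0) = √(-1) = I)
(r(m, -2 + 5*0) - 11)² = (I - 11)² = (-11 + I)²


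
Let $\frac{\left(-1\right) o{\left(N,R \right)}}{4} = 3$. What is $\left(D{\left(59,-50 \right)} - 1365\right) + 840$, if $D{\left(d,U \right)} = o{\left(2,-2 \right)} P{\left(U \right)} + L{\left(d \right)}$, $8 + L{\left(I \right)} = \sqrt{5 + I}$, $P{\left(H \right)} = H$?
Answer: $75$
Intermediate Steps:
$o{\left(N,R \right)} = -12$ ($o{\left(N,R \right)} = \left(-4\right) 3 = -12$)
$L{\left(I \right)} = -8 + \sqrt{5 + I}$
$D{\left(d,U \right)} = -8 + \sqrt{5 + d} - 12 U$ ($D{\left(d,U \right)} = - 12 U + \left(-8 + \sqrt{5 + d}\right) = -8 + \sqrt{5 + d} - 12 U$)
$\left(D{\left(59,-50 \right)} - 1365\right) + 840 = \left(\left(-8 + \sqrt{5 + 59} - -600\right) - 1365\right) + 840 = \left(\left(-8 + \sqrt{64} + 600\right) - 1365\right) + 840 = \left(\left(-8 + 8 + 600\right) - 1365\right) + 840 = \left(600 - 1365\right) + 840 = -765 + 840 = 75$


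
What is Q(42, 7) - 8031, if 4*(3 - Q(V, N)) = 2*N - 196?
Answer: -15965/2 ≈ -7982.5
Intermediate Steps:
Q(V, N) = 52 - N/2 (Q(V, N) = 3 - (2*N - 196)/4 = 3 - (-196 + 2*N)/4 = 3 + (49 - N/2) = 52 - N/2)
Q(42, 7) - 8031 = (52 - 1/2*7) - 8031 = (52 - 7/2) - 8031 = 97/2 - 8031 = -15965/2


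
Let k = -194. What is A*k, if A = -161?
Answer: 31234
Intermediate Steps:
A*k = -161*(-194) = 31234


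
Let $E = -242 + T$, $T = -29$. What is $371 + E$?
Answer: $100$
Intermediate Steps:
$E = -271$ ($E = -242 - 29 = -271$)
$371 + E = 371 - 271 = 100$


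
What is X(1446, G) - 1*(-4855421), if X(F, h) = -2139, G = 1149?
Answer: 4853282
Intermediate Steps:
X(1446, G) - 1*(-4855421) = -2139 - 1*(-4855421) = -2139 + 4855421 = 4853282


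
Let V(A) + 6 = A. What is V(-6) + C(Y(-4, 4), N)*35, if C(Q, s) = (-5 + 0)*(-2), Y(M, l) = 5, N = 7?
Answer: 338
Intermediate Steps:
C(Q, s) = 10 (C(Q, s) = -5*(-2) = 10)
V(A) = -6 + A
V(-6) + C(Y(-4, 4), N)*35 = (-6 - 6) + 10*35 = -12 + 350 = 338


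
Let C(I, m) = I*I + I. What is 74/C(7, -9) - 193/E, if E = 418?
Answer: 5031/5852 ≈ 0.85971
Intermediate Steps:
C(I, m) = I + I² (C(I, m) = I² + I = I + I²)
74/C(7, -9) - 193/E = 74/((7*(1 + 7))) - 193/418 = 74/((7*8)) - 193*1/418 = 74/56 - 193/418 = 74*(1/56) - 193/418 = 37/28 - 193/418 = 5031/5852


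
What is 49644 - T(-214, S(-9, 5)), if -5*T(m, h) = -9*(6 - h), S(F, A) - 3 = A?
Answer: 248238/5 ≈ 49648.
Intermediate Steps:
S(F, A) = 3 + A
T(m, h) = 54/5 - 9*h/5 (T(m, h) = -(-9)*(6 - h)/5 = -(-54 + 9*h)/5 = 54/5 - 9*h/5)
49644 - T(-214, S(-9, 5)) = 49644 - (54/5 - 9*(3 + 5)/5) = 49644 - (54/5 - 9/5*8) = 49644 - (54/5 - 72/5) = 49644 - 1*(-18/5) = 49644 + 18/5 = 248238/5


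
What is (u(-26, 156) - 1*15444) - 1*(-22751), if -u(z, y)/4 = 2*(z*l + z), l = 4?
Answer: 8347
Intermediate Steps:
u(z, y) = -40*z (u(z, y) = -8*(z*4 + z) = -8*(4*z + z) = -8*5*z = -40*z)
(u(-26, 156) - 1*15444) - 1*(-22751) = (-40*(-26) - 1*15444) - 1*(-22751) = (1040 - 15444) + 22751 = -14404 + 22751 = 8347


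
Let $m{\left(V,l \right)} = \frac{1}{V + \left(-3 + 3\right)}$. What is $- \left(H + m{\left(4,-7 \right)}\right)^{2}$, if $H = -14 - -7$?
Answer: $- \frac{729}{16} \approx -45.563$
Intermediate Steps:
$m{\left(V,l \right)} = \frac{1}{V}$ ($m{\left(V,l \right)} = \frac{1}{V + 0} = \frac{1}{V}$)
$H = -7$ ($H = -14 + 7 = -7$)
$- \left(H + m{\left(4,-7 \right)}\right)^{2} = - \left(-7 + \frac{1}{4}\right)^{2} = - \left(- \frac{27}{4}\right)^{2} = \left(-1\right) \frac{729}{16} = - \frac{729}{16}$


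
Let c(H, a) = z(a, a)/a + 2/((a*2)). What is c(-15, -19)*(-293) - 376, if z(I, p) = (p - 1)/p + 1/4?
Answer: -491669/1444 ≈ -340.49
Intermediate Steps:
z(I, p) = 1/4 + (-1 + p)/p (z(I, p) = (-1 + p)/p + 1*(1/4) = (-1 + p)/p + 1/4 = 1/4 + (-1 + p)/p)
c(H, a) = 1/a + (5/4 - 1/a)/a (c(H, a) = (5/4 - 1/a)/a + 2/((a*2)) = (5/4 - 1/a)/a + 2/((2*a)) = (5/4 - 1/a)/a + 2*(1/(2*a)) = (5/4 - 1/a)/a + 1/a = 1/a + (5/4 - 1/a)/a)
c(-15, -19)*(-293) - 376 = ((1/4)*(-4 + 9*(-19))/(-19)**2)*(-293) - 376 = ((1/4)*(1/361)*(-4 - 171))*(-293) - 376 = ((1/4)*(1/361)*(-175))*(-293) - 376 = -175/1444*(-293) - 376 = 51275/1444 - 376 = -491669/1444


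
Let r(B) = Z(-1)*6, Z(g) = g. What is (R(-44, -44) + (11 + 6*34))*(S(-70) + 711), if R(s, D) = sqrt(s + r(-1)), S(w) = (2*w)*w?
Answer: 2259865 + 52555*I*sqrt(2) ≈ 2.2599e+6 + 74324.0*I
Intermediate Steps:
S(w) = 2*w**2
r(B) = -6 (r(B) = -1*6 = -6)
R(s, D) = sqrt(-6 + s) (R(s, D) = sqrt(s - 6) = sqrt(-6 + s))
(R(-44, -44) + (11 + 6*34))*(S(-70) + 711) = (sqrt(-6 - 44) + (11 + 6*34))*(2*(-70)**2 + 711) = (sqrt(-50) + (11 + 204))*(2*4900 + 711) = (5*I*sqrt(2) + 215)*(9800 + 711) = (215 + 5*I*sqrt(2))*10511 = 2259865 + 52555*I*sqrt(2)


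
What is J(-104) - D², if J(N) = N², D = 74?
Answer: 5340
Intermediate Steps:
J(-104) - D² = (-104)² - 1*74² = 10816 - 1*5476 = 10816 - 5476 = 5340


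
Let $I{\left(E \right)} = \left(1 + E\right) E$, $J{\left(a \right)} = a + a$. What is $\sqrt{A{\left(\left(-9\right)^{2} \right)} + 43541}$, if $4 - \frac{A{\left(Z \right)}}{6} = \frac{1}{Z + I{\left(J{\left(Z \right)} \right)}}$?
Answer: $\frac{\sqrt{41925256747}}{981} \approx 208.72$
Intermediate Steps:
$J{\left(a \right)} = 2 a$
$I{\left(E \right)} = E \left(1 + E\right)$
$A{\left(Z \right)} = 24 - \frac{6}{Z + 2 Z \left(1 + 2 Z\right)}$
$\sqrt{A{\left(\left(-9\right)^{2} \right)} + 43541} = \sqrt{\frac{6 \left(-1 + 12 \left(-9\right)^{2} + 16 \left(\left(-9\right)^{2}\right)^{2}\right)}{\left(-9\right)^{2} \left(3 + 4 \left(-9\right)^{2}\right)} + 43541} = \sqrt{\frac{6 \left(-1 + 12 \cdot 81 + 16 \cdot 81^{2}\right)}{81 \left(3 + 4 \cdot 81\right)} + 43541} = \sqrt{6 \cdot \frac{1}{81} \frac{1}{3 + 324} \left(-1 + 972 + 16 \cdot 6561\right) + 43541} = \sqrt{6 \cdot \frac{1}{81} \cdot \frac{1}{327} \left(-1 + 972 + 104976\right) + 43541} = \sqrt{6 \cdot \frac{1}{81} \cdot \frac{1}{327} \cdot 105947 + 43541} = \sqrt{\frac{211894}{8829} + 43541} = \sqrt{\frac{384635383}{8829}} = \frac{\sqrt{41925256747}}{981}$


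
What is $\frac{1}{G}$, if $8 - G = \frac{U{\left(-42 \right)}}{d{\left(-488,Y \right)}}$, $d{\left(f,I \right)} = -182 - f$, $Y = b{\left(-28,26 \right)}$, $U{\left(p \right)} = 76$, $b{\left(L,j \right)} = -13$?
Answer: $\frac{153}{1186} \approx 0.129$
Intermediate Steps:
$Y = -13$
$G = \frac{1186}{153}$ ($G = 8 - \frac{76}{-182 - -488} = 8 - \frac{76}{-182 + 488} = 8 - \frac{76}{306} = 8 - 76 \cdot \frac{1}{306} = 8 - \frac{38}{153} = \frac{1186}{153} \approx 7.7516$)
$\frac{1}{G} = \frac{1}{\frac{1186}{153}} = \frac{153}{1186}$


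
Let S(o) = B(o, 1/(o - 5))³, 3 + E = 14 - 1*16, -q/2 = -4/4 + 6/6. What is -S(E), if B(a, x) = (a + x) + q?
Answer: 132651/1000 ≈ 132.65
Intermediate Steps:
q = 0 (q = -2*(-4/4 + 6/6) = -2*(-4*¼ + 6*(⅙)) = -2*(-1 + 1) = -2*0 = 0)
B(a, x) = a + x (B(a, x) = (a + x) + 0 = a + x)
E = -5 (E = -3 + (14 - 1*16) = -3 + (14 - 16) = -3 - 2 = -5)
S(o) = (o + 1/(-5 + o))³ (S(o) = (o + 1/(o - 5))³ = (o + 1/(-5 + o))³)
-S(E) = -(1 - 5*(-5 - 5))³/(-5 - 5)³ = -(1 - 5*(-10))³/(-10)³ = -(1 + 50)³*(-1)/1000 = -51³*(-1)/1000 = -132651*(-1)/1000 = -1*(-132651/1000) = 132651/1000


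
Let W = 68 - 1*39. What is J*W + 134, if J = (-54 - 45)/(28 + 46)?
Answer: 7045/74 ≈ 95.203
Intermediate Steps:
J = -99/74 ≈ -1.3378
W = 29 (W = 68 - 39 = 29)
J*W + 134 = -99/74*29 + 134 = -2871/74 + 134 = 7045/74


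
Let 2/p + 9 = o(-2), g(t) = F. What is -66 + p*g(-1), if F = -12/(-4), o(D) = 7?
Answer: -69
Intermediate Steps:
F = 3 (F = -12*(-¼) = 3)
g(t) = 3
p = -1 (p = 2/(-9 + 7) = 2/(-2) = 2*(-½) = -1)
-66 + p*g(-1) = -66 - 1*3 = -66 - 3 = -69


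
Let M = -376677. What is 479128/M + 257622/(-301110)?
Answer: -40218419029/18903535245 ≈ -2.1276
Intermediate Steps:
479128/M + 257622/(-301110) = 479128/(-376677) + 257622/(-301110) = 479128*(-1/376677) + 257622*(-1/301110) = -479128/376677 - 42937/50185 = -40218419029/18903535245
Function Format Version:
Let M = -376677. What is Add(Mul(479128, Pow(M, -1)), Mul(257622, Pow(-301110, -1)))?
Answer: Rational(-40218419029, 18903535245) ≈ -2.1276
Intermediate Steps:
Add(Mul(479128, Pow(M, -1)), Mul(257622, Pow(-301110, -1))) = Add(Mul(479128, Pow(-376677, -1)), Mul(257622, Pow(-301110, -1))) = Add(Mul(479128, Rational(-1, 376677)), Mul(257622, Rational(-1, 301110))) = Add(Rational(-479128, 376677), Rational(-42937, 50185)) = Rational(-40218419029, 18903535245)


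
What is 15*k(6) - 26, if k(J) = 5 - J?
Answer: -41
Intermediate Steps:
15*k(6) - 26 = 15*(5 - 1*6) - 26 = 15*(5 - 6) - 26 = 15*(-1) - 26 = -15 - 26 = -41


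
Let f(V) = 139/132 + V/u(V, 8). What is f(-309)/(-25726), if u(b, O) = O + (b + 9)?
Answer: -2543/30986967 ≈ -8.2067e-5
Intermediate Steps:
u(b, O) = 9 + O + b (u(b, O) = O + (9 + b) = 9 + O + b)
f(V) = 139/132 + V/(17 + V) (f(V) = 139/132 + V/(9 + 8 + V) = 139*(1/132) + V/(17 + V) = 139/132 + V/(17 + V))
f(-309)/(-25726) = ((2363 + 271*(-309))/(132*(17 - 309)))/(-25726) = ((1/132)*(2363 - 83739)/(-292))*(-1/25726) = ((1/132)*(-1/292)*(-81376))*(-1/25726) = (5086/2409)*(-1/25726) = -2543/30986967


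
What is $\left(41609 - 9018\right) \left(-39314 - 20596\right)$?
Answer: $-1952526810$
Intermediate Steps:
$\left(41609 - 9018\right) \left(-39314 - 20596\right) = 32591 \left(-59910\right) = -1952526810$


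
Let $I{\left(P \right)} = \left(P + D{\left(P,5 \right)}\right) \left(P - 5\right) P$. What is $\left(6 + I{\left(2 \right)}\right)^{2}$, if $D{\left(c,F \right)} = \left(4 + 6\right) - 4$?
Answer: $1764$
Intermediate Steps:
$D{\left(c,F \right)} = 6$ ($D{\left(c,F \right)} = 10 - 4 = 6$)
$I{\left(P \right)} = P \left(-5 + P\right) \left(6 + P\right)$ ($I{\left(P \right)} = \left(P + 6\right) \left(P - 5\right) P = \left(6 + P\right) \left(-5 + P\right) P = \left(-5 + P\right) \left(6 + P\right) P = P \left(-5 + P\right) \left(6 + P\right)$)
$\left(6 + I{\left(2 \right)}\right)^{2} = \left(6 + 2 \left(-30 + 2 + 2^{2}\right)\right)^{2} = \left(6 + 2 \left(-30 + 2 + 4\right)\right)^{2} = \left(6 + 2 \left(-24\right)\right)^{2} = \left(6 - 48\right)^{2} = \left(-42\right)^{2} = 1764$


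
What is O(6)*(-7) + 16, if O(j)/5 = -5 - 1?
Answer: 226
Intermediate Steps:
O(j) = -30 (O(j) = 5*(-5 - 1) = 5*(-6) = -30)
O(6)*(-7) + 16 = -30*(-7) + 16 = 210 + 16 = 226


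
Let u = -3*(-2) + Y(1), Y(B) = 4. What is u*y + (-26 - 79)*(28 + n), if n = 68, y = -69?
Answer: -10770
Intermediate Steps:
u = 10 (u = -3*(-2) + 4 = 6 + 4 = 10)
u*y + (-26 - 79)*(28 + n) = 10*(-69) + (-26 - 79)*(28 + 68) = -690 - 105*96 = -690 - 10080 = -10770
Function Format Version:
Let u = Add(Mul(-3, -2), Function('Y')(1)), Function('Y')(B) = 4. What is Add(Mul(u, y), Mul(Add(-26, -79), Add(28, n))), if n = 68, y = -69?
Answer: -10770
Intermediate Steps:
u = 10 (u = Add(Mul(-3, -2), 4) = Add(6, 4) = 10)
Add(Mul(u, y), Mul(Add(-26, -79), Add(28, n))) = Add(Mul(10, -69), Mul(Add(-26, -79), Add(28, 68))) = Add(-690, Mul(-105, 96)) = Add(-690, -10080) = -10770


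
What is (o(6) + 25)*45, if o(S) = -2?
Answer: 1035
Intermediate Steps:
(o(6) + 25)*45 = (-2 + 25)*45 = 23*45 = 1035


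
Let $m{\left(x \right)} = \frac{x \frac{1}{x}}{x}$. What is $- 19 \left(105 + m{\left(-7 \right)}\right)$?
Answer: $- \frac{13946}{7} \approx -1992.3$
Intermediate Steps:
$m{\left(x \right)} = \frac{1}{x}$ ($m{\left(x \right)} = 1 \frac{1}{x} = \frac{1}{x}$)
$- 19 \left(105 + m{\left(-7 \right)}\right) = - 19 \left(105 + \frac{1}{-7}\right) = - 19 \left(105 - \frac{1}{7}\right) = \left(-19\right) \frac{734}{7} = - \frac{13946}{7}$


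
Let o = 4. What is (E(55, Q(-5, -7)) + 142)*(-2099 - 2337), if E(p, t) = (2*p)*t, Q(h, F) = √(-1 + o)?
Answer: -629912 - 487960*√3 ≈ -1.4751e+6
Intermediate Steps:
Q(h, F) = √3 (Q(h, F) = √(-1 + 4) = √3)
E(p, t) = 2*p*t
(E(55, Q(-5, -7)) + 142)*(-2099 - 2337) = (2*55*√3 + 142)*(-2099 - 2337) = (110*√3 + 142)*(-4436) = (142 + 110*√3)*(-4436) = -629912 - 487960*√3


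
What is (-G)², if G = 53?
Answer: 2809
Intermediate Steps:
(-G)² = (-1*53)² = (-53)² = 2809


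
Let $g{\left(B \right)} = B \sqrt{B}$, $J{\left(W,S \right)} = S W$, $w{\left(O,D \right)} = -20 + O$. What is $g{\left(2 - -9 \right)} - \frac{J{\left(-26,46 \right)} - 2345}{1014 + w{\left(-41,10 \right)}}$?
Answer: $\frac{3541}{953} + 11 \sqrt{11} \approx 40.198$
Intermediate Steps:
$g{\left(B \right)} = B^{\frac{3}{2}}$
$g{\left(2 - -9 \right)} - \frac{J{\left(-26,46 \right)} - 2345}{1014 + w{\left(-41,10 \right)}} = \left(2 - -9\right)^{\frac{3}{2}} - \frac{46 \left(-26\right) - 2345}{1014 - 61} = \left(2 + 9\right)^{\frac{3}{2}} - \frac{-1196 - 2345}{1014 - 61} = 11^{\frac{3}{2}} - - \frac{3541}{953} = 11 \sqrt{11} - \left(-3541\right) \frac{1}{953} = 11 \sqrt{11} - - \frac{3541}{953} = 11 \sqrt{11} + \frac{3541}{953} = \frac{3541}{953} + 11 \sqrt{11}$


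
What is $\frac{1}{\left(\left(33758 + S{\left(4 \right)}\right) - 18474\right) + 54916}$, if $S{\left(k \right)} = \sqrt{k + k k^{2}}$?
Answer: $\frac{17550}{1232009983} - \frac{\sqrt{17}}{2464019966} \approx 1.4243 \cdot 10^{-5}$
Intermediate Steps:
$S{\left(k \right)} = \sqrt{k + k^{3}}$
$\frac{1}{\left(\left(33758 + S{\left(4 \right)}\right) - 18474\right) + 54916} = \frac{1}{\left(\left(33758 + \sqrt{4 + 4^{3}}\right) - 18474\right) + 54916} = \frac{1}{\left(\left(33758 + \sqrt{4 + 64}\right) - 18474\right) + 54916} = \frac{1}{\left(\left(33758 + \sqrt{68}\right) - 18474\right) + 54916} = \frac{1}{\left(\left(33758 + 2 \sqrt{17}\right) - 18474\right) + 54916} = \frac{1}{\left(15284 + 2 \sqrt{17}\right) + 54916} = \frac{1}{70200 + 2 \sqrt{17}}$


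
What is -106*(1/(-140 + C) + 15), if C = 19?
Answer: -192284/121 ≈ -1589.1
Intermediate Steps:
-106*(1/(-140 + C) + 15) = -106*(1/(-140 + 19) + 15) = -106*(1/(-121) + 15) = -106*(-1/121 + 15) = -106*1814/121 = -192284/121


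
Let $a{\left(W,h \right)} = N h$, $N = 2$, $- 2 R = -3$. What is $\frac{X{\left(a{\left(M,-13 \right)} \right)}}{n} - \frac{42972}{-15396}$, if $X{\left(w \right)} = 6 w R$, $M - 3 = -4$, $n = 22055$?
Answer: $\frac{78678733}{28296565} \approx 2.7805$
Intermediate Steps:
$R = \frac{3}{2}$ ($R = \left(- \frac{1}{2}\right) \left(-3\right) = \frac{3}{2} \approx 1.5$)
$M = -1$ ($M = 3 - 4 = -1$)
$a{\left(W,h \right)} = 2 h$
$X{\left(w \right)} = 9 w$ ($X{\left(w \right)} = 6 w \frac{3}{2} = 9 w$)
$\frac{X{\left(a{\left(M,-13 \right)} \right)}}{n} - \frac{42972}{-15396} = \frac{9 \cdot 2 \left(-13\right)}{22055} - \frac{42972}{-15396} = 9 \left(-26\right) \frac{1}{22055} - - \frac{3581}{1283} = \left(-234\right) \frac{1}{22055} + \frac{3581}{1283} = - \frac{234}{22055} + \frac{3581}{1283} = \frac{78678733}{28296565}$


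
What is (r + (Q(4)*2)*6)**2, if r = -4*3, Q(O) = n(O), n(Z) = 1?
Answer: 0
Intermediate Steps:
Q(O) = 1
r = -12
(r + (Q(4)*2)*6)**2 = (-12 + (1*2)*6)**2 = (-12 + 2*6)**2 = (-12 + 12)**2 = 0**2 = 0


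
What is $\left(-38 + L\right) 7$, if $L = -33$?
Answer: $-497$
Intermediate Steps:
$\left(-38 + L\right) 7 = \left(-38 - 33\right) 7 = \left(-71\right) 7 = -497$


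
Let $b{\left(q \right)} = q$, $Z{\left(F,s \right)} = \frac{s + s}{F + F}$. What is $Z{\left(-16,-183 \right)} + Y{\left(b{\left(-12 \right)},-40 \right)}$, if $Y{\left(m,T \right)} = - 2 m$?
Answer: $\frac{567}{16} \approx 35.438$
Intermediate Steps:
$Z{\left(F,s \right)} = \frac{s}{F}$ ($Z{\left(F,s \right)} = \frac{2 s}{2 F} = 2 s \frac{1}{2 F} = \frac{s}{F}$)
$Z{\left(-16,-183 \right)} + Y{\left(b{\left(-12 \right)},-40 \right)} = - \frac{183}{-16} - -24 = \left(-183\right) \left(- \frac{1}{16}\right) + 24 = \frac{183}{16} + 24 = \frac{567}{16}$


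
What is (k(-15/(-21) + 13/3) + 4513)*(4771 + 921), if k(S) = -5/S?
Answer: 1361164958/53 ≈ 2.5682e+7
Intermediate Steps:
(k(-15/(-21) + 13/3) + 4513)*(4771 + 921) = (-5/(-15/(-21) + 13/3) + 4513)*(4771 + 921) = (-5/(-15*(-1/21) + 13*(⅓)) + 4513)*5692 = (-5/(5/7 + 13/3) + 4513)*5692 = (-5/106/21 + 4513)*5692 = (-5*21/106 + 4513)*5692 = (-105/106 + 4513)*5692 = (478273/106)*5692 = 1361164958/53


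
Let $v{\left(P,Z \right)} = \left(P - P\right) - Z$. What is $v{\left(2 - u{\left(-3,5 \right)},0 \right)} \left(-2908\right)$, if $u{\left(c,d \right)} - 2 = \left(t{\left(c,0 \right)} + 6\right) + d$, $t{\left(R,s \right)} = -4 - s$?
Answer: $0$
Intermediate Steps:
$u{\left(c,d \right)} = 4 + d$ ($u{\left(c,d \right)} = 2 + \left(\left(\left(-4 - 0\right) + 6\right) + d\right) = 2 + \left(\left(\left(-4 + 0\right) + 6\right) + d\right) = 2 + \left(\left(-4 + 6\right) + d\right) = 2 + \left(2 + d\right) = 4 + d$)
$v{\left(P,Z \right)} = - Z$ ($v{\left(P,Z \right)} = 0 - Z = - Z$)
$v{\left(2 - u{\left(-3,5 \right)},0 \right)} \left(-2908\right) = \left(-1\right) 0 \left(-2908\right) = 0 \left(-2908\right) = 0$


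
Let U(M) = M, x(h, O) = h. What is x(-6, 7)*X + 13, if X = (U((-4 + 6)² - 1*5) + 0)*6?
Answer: 49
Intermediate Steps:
X = -6 (X = (((-4 + 6)² - 1*5) + 0)*6 = ((2² - 5) + 0)*6 = ((4 - 5) + 0)*6 = (-1 + 0)*6 = -1*6 = -6)
x(-6, 7)*X + 13 = -6*(-6) + 13 = 36 + 13 = 49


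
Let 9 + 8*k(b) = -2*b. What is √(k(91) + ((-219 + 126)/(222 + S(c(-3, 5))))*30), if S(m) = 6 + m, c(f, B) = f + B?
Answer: 5*I*√12190/92 ≈ 6.0005*I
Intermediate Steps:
c(f, B) = B + f
k(b) = -9/8 - b/4 (k(b) = -9/8 + (-2*b)/8 = -9/8 - b/4)
√(k(91) + ((-219 + 126)/(222 + S(c(-3, 5))))*30) = √((-9/8 - ¼*91) + ((-219 + 126)/(222 + (6 + (5 - 3))))*30) = √((-9/8 - 91/4) - 93/(222 + (6 + 2))*30) = √(-191/8 - 93/(222 + 8)*30) = √(-191/8 - 93/230*30) = √(-191/8 - 279/23) = √(-6625/184) = 5*I*√12190/92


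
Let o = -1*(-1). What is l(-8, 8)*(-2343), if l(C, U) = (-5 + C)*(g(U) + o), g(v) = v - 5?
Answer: 121836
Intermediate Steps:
o = 1
g(v) = -5 + v
l(C, U) = (-5 + C)*(-4 + U) (l(C, U) = (-5 + C)*((-5 + U) + 1) = (-5 + C)*(-4 + U))
l(-8, 8)*(-2343) = (20 - 8 - 5*8 - 8*(-5 + 8))*(-2343) = (20 - 8 - 40 - 8*3)*(-2343) = (20 - 8 - 40 - 24)*(-2343) = -52*(-2343) = 121836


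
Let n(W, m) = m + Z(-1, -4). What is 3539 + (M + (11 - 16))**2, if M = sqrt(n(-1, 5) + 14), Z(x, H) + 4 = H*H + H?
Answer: 3591 - 30*sqrt(3) ≈ 3539.0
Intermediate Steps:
Z(x, H) = -4 + H + H**2 (Z(x, H) = -4 + (H*H + H) = -4 + (H**2 + H) = -4 + (H + H**2) = -4 + H + H**2)
n(W, m) = 8 + m (n(W, m) = m + (-4 - 4 + (-4)**2) = m + (-4 - 4 + 16) = m + 8 = 8 + m)
M = 3*sqrt(3) (M = sqrt((8 + 5) + 14) = sqrt(13 + 14) = sqrt(27) = 3*sqrt(3) ≈ 5.1962)
3539 + (M + (11 - 16))**2 = 3539 + (3*sqrt(3) + (11 - 16))**2 = 3539 + (3*sqrt(3) - 5)**2 = 3539 + (-5 + 3*sqrt(3))**2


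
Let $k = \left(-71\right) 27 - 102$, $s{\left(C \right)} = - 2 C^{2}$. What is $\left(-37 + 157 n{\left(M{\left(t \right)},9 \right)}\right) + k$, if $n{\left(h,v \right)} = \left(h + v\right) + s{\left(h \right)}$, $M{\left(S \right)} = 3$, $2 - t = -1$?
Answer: $-2998$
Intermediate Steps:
$t = 3$ ($t = 2 - -1 = 2 + 1 = 3$)
$n{\left(h,v \right)} = h + v - 2 h^{2}$ ($n{\left(h,v \right)} = \left(h + v\right) - 2 h^{2} = h + v - 2 h^{2}$)
$k = -2019$ ($k = -1917 - 102 = -2019$)
$\left(-37 + 157 n{\left(M{\left(t \right)},9 \right)}\right) + k = \left(-37 + 157 \left(3 + 9 - 2 \cdot 3^{2}\right)\right) - 2019 = \left(-37 + 157 \left(3 + 9 - 18\right)\right) - 2019 = \left(-37 + 157 \left(-6\right)\right) - 2019 = \left(-37 - 942\right) - 2019 = -979 - 2019 = -2998$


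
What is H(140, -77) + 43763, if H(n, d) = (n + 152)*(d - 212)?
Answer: -40625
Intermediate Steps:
H(n, d) = (-212 + d)*(152 + n) (H(n, d) = (152 + n)*(-212 + d) = (-212 + d)*(152 + n))
H(140, -77) + 43763 = (-32224 - 212*140 + 152*(-77) - 77*140) + 43763 = (-32224 - 29680 - 11704 - 10780) + 43763 = -84388 + 43763 = -40625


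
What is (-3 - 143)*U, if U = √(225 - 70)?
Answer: -146*√155 ≈ -1817.7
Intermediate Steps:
U = √155 ≈ 12.450
(-3 - 143)*U = (-3 - 143)*√155 = -146*√155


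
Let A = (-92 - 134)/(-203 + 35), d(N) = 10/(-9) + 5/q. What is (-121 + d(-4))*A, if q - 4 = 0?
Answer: -491663/3024 ≈ -162.59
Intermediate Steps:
q = 4 (q = 4 + 0 = 4)
d(N) = 5/36 (d(N) = 10/(-9) + 5/4 = 10*(-⅑) + 5*(¼) = -10/9 + 5/4 = 5/36)
A = 113/84 (A = -226/(-168) = -226*(-1/168) = 113/84 ≈ 1.3452)
(-121 + d(-4))*A = (-121 + 5/36)*(113/84) = -4351/36*113/84 = -491663/3024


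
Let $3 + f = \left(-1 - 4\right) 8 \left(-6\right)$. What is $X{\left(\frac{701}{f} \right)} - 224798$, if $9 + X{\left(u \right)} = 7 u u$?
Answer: $- \frac{12623744576}{56169} \approx -2.2475 \cdot 10^{5}$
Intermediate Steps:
$f = 237$ ($f = -3 + \left(-1 - 4\right) 8 \left(-6\right) = -3 + \left(-5\right) 8 \left(-6\right) = -3 - -240 = -3 + 240 = 237$)
$X{\left(u \right)} = -9 + 7 u^{2}$ ($X{\left(u \right)} = -9 + 7 u u = -9 + 7 u^{2}$)
$X{\left(\frac{701}{f} \right)} - 224798 = \left(-9 + 7 \left(\frac{701}{237}\right)^{2}\right) - 224798 = \left(-9 + 7 \cdot \frac{491401}{56169}\right) - 224798 = \left(-9 + \frac{3439807}{56169}\right) - 224798 = \frac{2934286}{56169} - 224798 = - \frac{12623744576}{56169}$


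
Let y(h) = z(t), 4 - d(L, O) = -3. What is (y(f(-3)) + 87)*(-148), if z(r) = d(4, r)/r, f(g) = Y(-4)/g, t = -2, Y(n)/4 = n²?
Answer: -12358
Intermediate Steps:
d(L, O) = 7 (d(L, O) = 4 - 1*(-3) = 4 + 3 = 7)
Y(n) = 4*n²
f(g) = 64/g (f(g) = (4*(-4)²)/g = (4*16)/g = 64/g)
z(r) = 7/r
y(h) = -7/2 (y(h) = 7/(-2) = 7*(-½) = -7/2)
(y(f(-3)) + 87)*(-148) = (-7/2 + 87)*(-148) = (167/2)*(-148) = -12358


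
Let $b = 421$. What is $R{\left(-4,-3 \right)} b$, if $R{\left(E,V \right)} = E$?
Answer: $-1684$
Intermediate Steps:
$R{\left(-4,-3 \right)} b = \left(-4\right) 421 = -1684$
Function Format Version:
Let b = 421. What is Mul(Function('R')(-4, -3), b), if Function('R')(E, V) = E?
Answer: -1684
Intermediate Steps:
Mul(Function('R')(-4, -3), b) = Mul(-4, 421) = -1684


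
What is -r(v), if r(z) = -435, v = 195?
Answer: 435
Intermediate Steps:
-r(v) = -1*(-435) = 435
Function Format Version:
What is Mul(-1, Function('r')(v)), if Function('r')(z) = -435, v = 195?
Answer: 435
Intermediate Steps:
Mul(-1, Function('r')(v)) = Mul(-1, -435) = 435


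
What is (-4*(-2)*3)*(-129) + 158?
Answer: -2938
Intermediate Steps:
(-4*(-2)*3)*(-129) + 158 = (8*3)*(-129) + 158 = 24*(-129) + 158 = -3096 + 158 = -2938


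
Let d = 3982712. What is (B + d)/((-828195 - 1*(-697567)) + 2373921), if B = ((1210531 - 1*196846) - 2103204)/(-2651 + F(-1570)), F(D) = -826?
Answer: 4616326381/2599976587 ≈ 1.7755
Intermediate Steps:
B = 363173/1159 (B = ((1210531 - 1*196846) - 2103204)/(-2651 - 826) = ((1210531 - 196846) - 2103204)/(-3477) = (1013685 - 2103204)*(-1/3477) = -1089519*(-1/3477) = 363173/1159 ≈ 313.35)
(B + d)/((-828195 - 1*(-697567)) + 2373921) = (363173/1159 + 3982712)/((-828195 - 1*(-697567)) + 2373921) = 4616326381/(1159*((-828195 + 697567) + 2373921)) = 4616326381/(1159*(-130628 + 2373921)) = (4616326381/1159)/2243293 = (4616326381/1159)*(1/2243293) = 4616326381/2599976587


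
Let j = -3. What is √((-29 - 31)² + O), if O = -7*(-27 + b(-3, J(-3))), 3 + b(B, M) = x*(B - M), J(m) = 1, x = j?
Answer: 9*√46 ≈ 61.041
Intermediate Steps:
x = -3
b(B, M) = -3 - 3*B + 3*M (b(B, M) = -3 - 3*(B - M) = -3 + (-3*B + 3*M) = -3 - 3*B + 3*M)
O = 126 (O = -7*(-27 + (-3 - 3*(-3) + 3*1)) = -7*(-27 + (-3 + 9 + 3)) = -7*(-27 + 9) = -7*(-18) = 126)
√((-29 - 31)² + O) = √((-29 - 31)² + 126) = √((-60)² + 126) = √(3600 + 126) = √3726 = 9*√46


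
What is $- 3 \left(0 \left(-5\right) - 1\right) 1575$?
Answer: $4725$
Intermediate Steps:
$- 3 \left(0 \left(-5\right) - 1\right) 1575 = - 3 \left(0 - 1\right) 1575 = \left(-3\right) \left(-1\right) 1575 = 3 \cdot 1575 = 4725$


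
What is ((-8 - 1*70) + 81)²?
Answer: 9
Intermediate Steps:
((-8 - 1*70) + 81)² = ((-8 - 70) + 81)² = (-78 + 81)² = 3² = 9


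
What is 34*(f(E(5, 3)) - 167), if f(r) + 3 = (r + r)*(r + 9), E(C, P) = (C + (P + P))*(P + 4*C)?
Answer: 4501668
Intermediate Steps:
E(C, P) = (C + 2*P)*(P + 4*C)
f(r) = -3 + 2*r*(9 + r) (f(r) = -3 + (r + r)*(r + 9) = -3 + (2*r)*(9 + r) = -3 + 2*r*(9 + r))
34*(f(E(5, 3)) - 167) = 34*((-3 + 2*(2*3**2 + 4*5**2 + 9*5*3)**2 + 18*(2*3**2 + 4*5**2 + 9*5*3)) - 167) = 34*((-3 + 2*(2*9 + 4*25 + 135)**2 + 18*(2*9 + 4*25 + 135)) - 167) = 34*((-3 + 2*(18 + 100 + 135)**2 + 18*(18 + 100 + 135)) - 167) = 34*((-3 + 2*253**2 + 18*253) - 167) = 34*((-3 + 2*64009 + 4554) - 167) = 34*((-3 + 128018 + 4554) - 167) = 34*(132569 - 167) = 34*132402 = 4501668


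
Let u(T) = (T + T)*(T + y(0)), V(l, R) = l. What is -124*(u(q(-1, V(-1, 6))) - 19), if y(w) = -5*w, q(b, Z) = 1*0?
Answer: 2356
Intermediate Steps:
q(b, Z) = 0
u(T) = 2*T**2 (u(T) = (T + T)*(T - 5*0) = (2*T)*(T + 0) = (2*T)*T = 2*T**2)
-124*(u(q(-1, V(-1, 6))) - 19) = -124*(2*0**2 - 19) = -124*(2*0 - 19) = -124*(0 - 19) = -124*(-19) = 2356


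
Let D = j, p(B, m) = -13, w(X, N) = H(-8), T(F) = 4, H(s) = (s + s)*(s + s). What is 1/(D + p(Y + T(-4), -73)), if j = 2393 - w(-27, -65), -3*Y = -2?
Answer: 1/2124 ≈ 0.00047081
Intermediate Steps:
Y = 2/3 (Y = -1/3*(-2) = 2/3 ≈ 0.66667)
H(s) = 4*s**2 (H(s) = (2*s)*(2*s) = 4*s**2)
w(X, N) = 256 (w(X, N) = 4*(-8)**2 = 4*64 = 256)
j = 2137 (j = 2393 - 1*256 = 2393 - 256 = 2137)
D = 2137
1/(D + p(Y + T(-4), -73)) = 1/(2137 - 13) = 1/2124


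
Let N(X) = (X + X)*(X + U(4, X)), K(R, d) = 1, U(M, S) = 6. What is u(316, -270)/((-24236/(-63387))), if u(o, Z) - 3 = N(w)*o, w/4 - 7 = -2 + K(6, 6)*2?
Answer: 459492363/292 ≈ 1.5736e+6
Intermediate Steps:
w = 28 (w = 28 + 4*(-2 + 1*2) = 28 + 4*(-2 + 2) = 28 + 4*0 = 28 + 0 = 28)
N(X) = 2*X*(6 + X) (N(X) = (X + X)*(X + 6) = (2*X)*(6 + X) = 2*X*(6 + X))
u(o, Z) = 3 + 1904*o (u(o, Z) = 3 + (2*28*(6 + 28))*o = 3 + (2*28*34)*o = 3 + 1904*o)
u(316, -270)/((-24236/(-63387))) = (3 + 1904*316)/((-24236/(-63387))) = (3 + 601664)/((-24236*(-1/63387))) = 601667/(24236/63387) = 601667*(63387/24236) = 459492363/292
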